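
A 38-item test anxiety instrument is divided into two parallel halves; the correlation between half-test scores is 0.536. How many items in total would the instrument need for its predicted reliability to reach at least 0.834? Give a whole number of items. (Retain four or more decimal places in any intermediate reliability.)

Corrected full-test reliability: r_full = 2 × 0.536 / (1 + 0.536) ≈ 0.6979
Solve Spearman-Brown for n: n = 0.834(1 − 0.6979) / [0.6979(1 − 0.834)] = 2.1748
Required items = 2.1748 × 38 = 82.64, so 83 items.

83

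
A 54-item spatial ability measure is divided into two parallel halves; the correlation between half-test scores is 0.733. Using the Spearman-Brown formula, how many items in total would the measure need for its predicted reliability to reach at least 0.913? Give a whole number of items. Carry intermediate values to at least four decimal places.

104

r_full = 2(0.733)/(1 + 0.733) = 0.8459
Solve Spearman-Brown for n: n = 0.913(1 − 0.8459) / [0.8459(1 − 0.913)] = 1.9118
Items = 1.9118 × 54 ≈ 103.24 → 104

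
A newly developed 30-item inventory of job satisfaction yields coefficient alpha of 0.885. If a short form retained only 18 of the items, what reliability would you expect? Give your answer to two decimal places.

Length ratio n = 18/30 = 0.6
Apply the Spearman-Brown prophecy formula, r' = nr / [1 + (n − 1)r]:
r_new = (0.6 × 0.885) / (1 + (0.6 − 1) × 0.885)
r_new = 0.5310 / 0.6460 ≈ 0.8220

0.82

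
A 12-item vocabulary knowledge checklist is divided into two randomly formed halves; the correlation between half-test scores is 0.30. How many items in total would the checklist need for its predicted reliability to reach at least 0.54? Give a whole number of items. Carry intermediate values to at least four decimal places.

17

Corrected full-test reliability: r_full = 2 × 0.30 / (1 + 0.30) ≈ 0.4615
n = r_tgt(1 − r_full) / [r_full(1 − r_tgt)] = 0.54 × 0.5385 / (0.4615 × 0.46) ≈ 1.3698
Required items = 1.3698 × 12 = 16.44, so 17 items.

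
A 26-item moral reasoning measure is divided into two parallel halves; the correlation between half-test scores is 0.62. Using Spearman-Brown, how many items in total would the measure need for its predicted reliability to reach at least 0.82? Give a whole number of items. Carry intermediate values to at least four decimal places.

37

Corrected full-test reliability: r_full = 2 × 0.62 / (1 + 0.62) ≈ 0.7654
n = r_tgt(1 − r_full) / [r_full(1 − r_tgt)] = 0.82 × 0.2346 / (0.7654 × 0.18) ≈ 1.3963
Items = 1.3963 × 26 ≈ 36.30 → 37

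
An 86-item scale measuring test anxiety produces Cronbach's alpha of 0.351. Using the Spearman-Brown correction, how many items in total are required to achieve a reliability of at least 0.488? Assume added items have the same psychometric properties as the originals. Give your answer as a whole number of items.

Rearranging the Spearman-Brown formula for n,
n = r_target (1 − r_old) / [ r_old (1 − r_target) ]
n = 0.488 × (1 − 0.351) / [ 0.351 × (1 − 0.488) ]
  = 0.316712 / 0.179712 = 1.7623
1.7623 × 86 = 151.56 → 152 items

152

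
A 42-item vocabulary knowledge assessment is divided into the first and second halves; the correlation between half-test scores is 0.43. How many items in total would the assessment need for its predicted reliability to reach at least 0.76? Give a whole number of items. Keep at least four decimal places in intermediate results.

Corrected full-test reliability: r_full = 2 × 0.43 / (1 + 0.43) ≈ 0.6014
n = r_tgt(1 − r_full) / [r_full(1 − r_tgt)] = 0.76 × 0.3986 / (0.6014 × 0.24) ≈ 2.0988
Required items = 2.0988 × 42 = 88.15, so 89 items.

89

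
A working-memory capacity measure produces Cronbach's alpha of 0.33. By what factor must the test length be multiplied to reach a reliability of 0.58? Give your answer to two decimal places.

Rearranging the Spearman-Brown formula for n,
n = r*(1 − r) / [ r (1 − r*) ]
n = 0.58(1 − 0.33) / [0.33(1 − 0.58)]
  = 0.3886 / 0.1386 = 2.8038

2.80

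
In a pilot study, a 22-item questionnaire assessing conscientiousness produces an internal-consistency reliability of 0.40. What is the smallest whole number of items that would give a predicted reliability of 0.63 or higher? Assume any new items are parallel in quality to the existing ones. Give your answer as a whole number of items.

Invert Spearman-Brown to solve for n:
n = r_target (1 − r_old) / [ r_old (1 − r_target) ]
n = 0.63 × (1 − 0.40) / [ 0.40 × (1 − 0.63) ]
  = 0.3780 / 0.1480 = 2.5541
Items needed = n × 22 = 2.5541 × 22 ≈ 56.19 → round up to 57

57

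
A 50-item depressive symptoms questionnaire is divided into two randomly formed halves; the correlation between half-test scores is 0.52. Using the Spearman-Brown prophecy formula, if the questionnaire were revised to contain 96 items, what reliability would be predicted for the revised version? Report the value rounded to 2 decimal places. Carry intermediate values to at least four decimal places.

Spearman-Brown correction (n = 2): r_full = 2·0.52/(1 + 0.52) = 0.6842
Length factor from 50 to 96 items: n = 96/50 = 1.9200
r_new = n·r_full / (1 + (n − 1)·r_full) = 1.3137 / 1.6295 ≈ 0.8062

0.81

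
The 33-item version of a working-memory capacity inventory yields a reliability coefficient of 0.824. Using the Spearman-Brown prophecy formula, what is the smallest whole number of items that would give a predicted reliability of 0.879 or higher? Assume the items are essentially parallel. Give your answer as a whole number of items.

Rearranging the Spearman-Brown formula for n,
n = r*(1 − r) / [ r (1 − r*) ]
n = 0.879(1 − 0.824) / [0.824(1 − 0.879)]
n = 0.154704 / 0.099704 ≈ 1.5516
1.5516 × 33 = 51.20 → 52 items

52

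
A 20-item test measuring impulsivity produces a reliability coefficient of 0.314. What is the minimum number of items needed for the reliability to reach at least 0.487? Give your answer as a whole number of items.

Invert Spearman-Brown to solve for n:
n = r*(1 − r) / [ r (1 − r*) ]
n = 0.487 × (1 − 0.314) / [ 0.314 × (1 − 0.487) ]
n = 0.334082 / 0.161082 ≈ 2.0740
So the test needs 2.0740 × 20 ≈ 41.48 items; rounding up, 42.

42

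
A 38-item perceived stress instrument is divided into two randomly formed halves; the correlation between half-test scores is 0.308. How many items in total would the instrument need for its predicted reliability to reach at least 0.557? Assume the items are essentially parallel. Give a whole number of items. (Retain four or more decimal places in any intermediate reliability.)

Corrected full-test reliability: r_full = 2 × 0.308 / (1 + 0.308) ≈ 0.4709
n = r_tgt(1 − r_full) / [r_full(1 − r_tgt)] = 0.557 × 0.5291 / (0.4709 × 0.443) ≈ 1.4127
Items = 1.4127 × 38 ≈ 53.68 → 54

54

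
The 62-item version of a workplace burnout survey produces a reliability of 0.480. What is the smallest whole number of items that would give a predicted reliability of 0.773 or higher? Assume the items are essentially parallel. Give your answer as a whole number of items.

n = 0.773(1 − 0.480) / [0.480(1 − 0.773)]
  = 0.401960 / 0.108960 = 3.6891
Items needed = n × 62 = 3.6891 × 62 ≈ 228.72 → round up to 229

229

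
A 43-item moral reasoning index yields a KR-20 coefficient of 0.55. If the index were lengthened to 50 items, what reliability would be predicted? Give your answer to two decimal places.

0.59

n = 50/43 = 1.1628
Spearman-Brown: r_new = n·r / (1 + (n − 1)·r)
r_new = 1.1628·0.55 / [1 + (1.1628 − 1)·0.55]
r_new = 0.6395 / 1.0895 ≈ 0.5870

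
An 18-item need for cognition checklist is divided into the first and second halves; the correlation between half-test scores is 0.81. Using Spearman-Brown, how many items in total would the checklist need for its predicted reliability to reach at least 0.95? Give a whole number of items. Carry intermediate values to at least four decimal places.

41

r_full = 2(0.81)/(1 + 0.81) = 0.8950
n = r_tgt(1 − r_full) / [r_full(1 − r_tgt)] = 0.95 × 0.1050 / (0.8950 × 0.05) ≈ 2.2291
Items = 2.2291 × 18 ≈ 40.12 → 41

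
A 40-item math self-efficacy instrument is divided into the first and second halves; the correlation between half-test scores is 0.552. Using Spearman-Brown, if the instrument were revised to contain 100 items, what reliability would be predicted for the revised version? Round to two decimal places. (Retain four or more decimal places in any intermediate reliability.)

0.86

First correct the split-half correlation to full-test reliability: r_full = 2 × 0.552 / (1 + 0.552) ≈ 0.7113
Then adjust to 100 items: n = 100/40 = 2.5000
r_new = n·r_full / (1 + (n − 1)·r_full) = 1.7783 / 2.0670 ≈ 0.8603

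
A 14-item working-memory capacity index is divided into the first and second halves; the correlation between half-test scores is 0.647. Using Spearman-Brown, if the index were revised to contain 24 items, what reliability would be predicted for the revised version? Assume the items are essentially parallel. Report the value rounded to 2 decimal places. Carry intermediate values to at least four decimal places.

Spearman-Brown correction (n = 2): r_full = 2·0.647/(1 + 0.647) = 0.7857
Then adjust to 24 items: n = 24/14 = 1.7143
r_new = n·r_full / (1 + (n − 1)·r_full) = 1.3469 / 1.5612 ≈ 0.8627

0.86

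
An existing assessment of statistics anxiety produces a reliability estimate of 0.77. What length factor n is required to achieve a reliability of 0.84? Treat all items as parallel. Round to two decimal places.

n = 0.84(1 − 0.77) / [0.77(1 − 0.84)]
  = 0.1932 / 0.1232 = 1.5682

1.57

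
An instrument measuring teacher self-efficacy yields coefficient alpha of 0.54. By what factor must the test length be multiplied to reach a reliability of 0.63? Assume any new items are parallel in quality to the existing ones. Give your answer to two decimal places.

n = 0.63(1 − 0.54) / [0.54(1 − 0.63)]
n = 0.2898 / 0.1998 ≈ 1.4505

1.45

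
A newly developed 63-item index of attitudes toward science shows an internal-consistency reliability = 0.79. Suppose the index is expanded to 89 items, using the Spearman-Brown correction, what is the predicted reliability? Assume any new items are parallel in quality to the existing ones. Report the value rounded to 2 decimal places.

n = 89/63 = 1.4127
Apply the Spearman-Brown prophecy formula, r' = nr / [1 + (n − 1)r]:
r_new = 1.4127·0.79 / [1 + (1.4127 − 1)·0.79]
r_new = 1.1160 / 1.3260 ≈ 0.8416

0.84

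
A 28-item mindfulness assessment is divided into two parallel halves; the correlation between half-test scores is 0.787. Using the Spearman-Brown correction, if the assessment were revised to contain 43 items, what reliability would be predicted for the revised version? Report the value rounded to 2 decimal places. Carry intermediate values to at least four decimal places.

0.92

First correct the split-half correlation to full-test reliability: r_full = 2 × 0.787 / (1 + 0.787) ≈ 0.8808
Length factor from 28 to 43 items: n = 43/28 = 1.5357
r_new = n·r_full / (1 + (n − 1)·r_full) = 1.3526 / 1.4718 ≈ 0.9190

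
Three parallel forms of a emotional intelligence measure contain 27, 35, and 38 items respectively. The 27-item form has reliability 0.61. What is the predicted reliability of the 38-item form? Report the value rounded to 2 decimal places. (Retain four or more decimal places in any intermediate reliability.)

0.69

The 35-item form is not needed; work directly from the 27-item form with n = 38/27 = 1.4074.
r_{38} = n·r / (1 + (n − 1)·r) = 0.8585 / 1.2485 ≈ 0.6876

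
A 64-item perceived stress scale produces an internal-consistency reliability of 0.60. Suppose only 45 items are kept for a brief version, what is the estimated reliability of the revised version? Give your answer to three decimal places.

0.513

The new length is 45/64 = 0.7031 times the old.
r_new = (0.7031 × 0.60) / (1 + (0.7031 − 1) × 0.60)
r_new = 0.4219 / 0.8219 ≈ 0.5133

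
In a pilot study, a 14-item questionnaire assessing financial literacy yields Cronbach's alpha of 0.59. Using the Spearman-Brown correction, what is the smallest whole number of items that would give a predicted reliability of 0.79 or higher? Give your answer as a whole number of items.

n = 0.79(1 − 0.59) / [0.59(1 − 0.79)]
n = 0.3239 / 0.1239 ≈ 2.6142
Items needed = n × 14 = 2.6142 × 14 ≈ 36.60 → round up to 37

37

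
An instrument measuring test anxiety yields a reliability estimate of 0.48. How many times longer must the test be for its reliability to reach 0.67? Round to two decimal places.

2.20

Spearman-Brown solved for the length factor n:
n = r_target (1 − r_old) / [ r_old (1 − r_target) ]
n = 0.67 × (1 − 0.48) / [ 0.48 × (1 − 0.67) ]
  = 0.3484 / 0.1584 = 2.1995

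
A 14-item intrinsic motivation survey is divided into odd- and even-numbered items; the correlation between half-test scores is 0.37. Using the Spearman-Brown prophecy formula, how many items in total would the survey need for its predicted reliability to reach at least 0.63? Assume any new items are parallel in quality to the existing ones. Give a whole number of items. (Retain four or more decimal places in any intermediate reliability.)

21

Corrected full-test reliability: r_full = 2 × 0.37 / (1 + 0.37) ≈ 0.5401
n = r_tgt(1 − r_full) / [r_full(1 − r_tgt)] = 0.63 × 0.4599 / (0.5401 × 0.37) ≈ 1.4499
Items = 1.4499 × 14 ≈ 20.30 → 21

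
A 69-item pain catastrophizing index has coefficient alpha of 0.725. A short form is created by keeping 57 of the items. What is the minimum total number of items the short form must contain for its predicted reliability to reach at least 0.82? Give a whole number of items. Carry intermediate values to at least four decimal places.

Short-form reliability: n = 57/69 = 0.8261; r_57 = n·r/(1+(n−1)r) ≈ 0.6853
Length factor from the short form to reach 0.82: n' = 0.82(1 − 0.6853) / [0.6853(1 − 0.82)] ≈ 2.0920
Total items = 2.0920 × 57 = 119.24, rounded up to 120.

120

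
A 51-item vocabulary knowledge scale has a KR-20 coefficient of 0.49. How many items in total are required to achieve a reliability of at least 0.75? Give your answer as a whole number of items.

Rearranging the Spearman-Brown formula for n,
n = r*(1 − r) / [ r (1 − r*) ]
n = 0.75(1 − 0.49) / [0.49(1 − 0.75)]
  = 0.3825 / 0.1225 = 3.1224
3.1224 × 51 = 159.24 → 160 items

160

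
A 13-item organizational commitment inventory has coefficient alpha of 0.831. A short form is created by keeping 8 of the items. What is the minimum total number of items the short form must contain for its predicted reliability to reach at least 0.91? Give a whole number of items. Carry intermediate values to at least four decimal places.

First, r for the 8-item form: n = 8/13 = 0.6154, so r_8 = 0.6154·0.831/(1 + (0.6154 − 1)·0.831) = 0.7516
Then solve for n' with r_old = 0.7516, r_target = 0.91: n' = 0.91(1 − 0.7516)/[0.7516(1 − 0.91)] = 3.3417
Items = 3.3417 × 8 ≈ 26.73 → 27

27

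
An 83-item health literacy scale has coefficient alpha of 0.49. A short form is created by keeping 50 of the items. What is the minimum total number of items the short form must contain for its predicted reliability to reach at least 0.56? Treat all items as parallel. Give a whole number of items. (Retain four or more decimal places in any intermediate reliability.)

First, r for the 50-item form: n = 50/83 = 0.6024, so r_50 = 0.6024·0.49/(1 + (0.6024 − 1)·0.49) = 0.3666
Length factor from the short form to reach 0.56: n' = 0.56(1 − 0.3666) / [0.3666(1 − 0.56)] ≈ 2.1990
Items = 2.1990 × 50 ≈ 109.95 → 110

110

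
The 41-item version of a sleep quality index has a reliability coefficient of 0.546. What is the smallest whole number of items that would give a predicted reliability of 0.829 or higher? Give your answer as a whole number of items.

166

Rearranging the Spearman-Brown formula for n,
n = r*(1 − r) / [ r (1 − r*) ]
n = 0.829(1 − 0.546) / [0.546(1 − 0.829)]
  = 0.376366 / 0.093366 = 4.0311
Items needed = n × 41 = 4.0311 × 41 ≈ 165.28 → round up to 166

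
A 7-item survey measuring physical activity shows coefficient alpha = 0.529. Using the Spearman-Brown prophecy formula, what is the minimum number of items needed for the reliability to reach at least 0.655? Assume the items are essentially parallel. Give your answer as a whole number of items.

Invert Spearman-Brown to solve for n:
n = r_target (1 − r_old) / [ r_old (1 − r_target) ]
n = 0.655(1 − 0.529) / [0.529(1 − 0.655)]
  = 0.308505 / 0.182505 = 1.6904
1.6904 × 7 = 11.83 → 12 items

12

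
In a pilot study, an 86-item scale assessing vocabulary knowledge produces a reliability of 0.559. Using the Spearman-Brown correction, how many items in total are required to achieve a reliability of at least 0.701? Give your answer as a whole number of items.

160

Spearman-Brown solved for the length factor n:
n = r*(1 − r) / [ r (1 − r*) ]
n = [0.701 × 0.441] / [0.559 × 0.299]
n = 0.309141 / 0.167141 ≈ 1.8496
So the test needs 1.8496 × 86 ≈ 159.07 items; rounding up, 160.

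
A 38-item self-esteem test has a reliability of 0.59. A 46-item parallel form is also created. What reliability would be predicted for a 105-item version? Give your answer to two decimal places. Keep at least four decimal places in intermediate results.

The 46-item form is not needed; work directly from the 38-item form with n = 105/38 = 2.7632.
r_{105} = n·r / (1 + (n − 1)·r) = 1.6303 / 2.0403 ≈ 0.7990

0.80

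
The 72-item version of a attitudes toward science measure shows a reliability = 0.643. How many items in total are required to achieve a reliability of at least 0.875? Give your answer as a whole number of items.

280

Spearman-Brown solved for the length factor n:
n = r*(1 − r) / [ r (1 − r*) ]
n = 0.875 × (1 − 0.643) / [ 0.643 × (1 − 0.875) ]
n = 0.312375 / 0.080375 ≈ 3.8865
Items needed = n × 72 = 3.8865 × 72 ≈ 279.83 → round up to 280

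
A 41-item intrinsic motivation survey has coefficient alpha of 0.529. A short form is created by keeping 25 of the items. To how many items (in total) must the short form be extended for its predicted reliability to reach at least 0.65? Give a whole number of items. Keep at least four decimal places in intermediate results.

Short-form reliability: n = 25/41 = 0.6098; r_25 = n·r/(1+(n−1)r) ≈ 0.4065
Length factor from the short form to reach 0.65: n' = 0.65(1 − 0.4065) / [0.4065(1 − 0.65)] ≈ 2.7115
Total items = 2.7115 × 25 = 67.79, rounded up to 68.

68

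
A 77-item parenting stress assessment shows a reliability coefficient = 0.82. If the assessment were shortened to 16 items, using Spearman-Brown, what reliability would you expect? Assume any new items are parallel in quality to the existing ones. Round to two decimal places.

n = 16/77 = 0.2078
r_new = 0.2078·0.82 / [1 + (0.2078 − 1)·0.82]
     = 0.1704 / 0.3504 = 0.4863

0.49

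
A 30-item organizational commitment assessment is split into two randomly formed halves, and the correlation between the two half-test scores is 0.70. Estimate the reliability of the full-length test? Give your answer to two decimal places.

Each half is half the length of the full test, so the full test is n = 2 times a half.
r_full = 2r_hh / (1 + r_hh) = 2 × 0.70 / (1 + 0.70)
       = 1.4000 / 1.7000 = 0.8235

0.82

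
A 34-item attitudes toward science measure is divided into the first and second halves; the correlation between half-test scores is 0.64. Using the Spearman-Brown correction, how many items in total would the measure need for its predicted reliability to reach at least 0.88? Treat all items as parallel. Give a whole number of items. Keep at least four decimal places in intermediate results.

r_full = 2(0.64)/(1 + 0.64) = 0.7805
n = r_tgt(1 − r_full) / [r_full(1 − r_tgt)] = 0.88 × 0.2195 / (0.7805 × 0.12) ≈ 2.0624
Required items = 2.0624 × 34 = 70.12, so 71 items.

71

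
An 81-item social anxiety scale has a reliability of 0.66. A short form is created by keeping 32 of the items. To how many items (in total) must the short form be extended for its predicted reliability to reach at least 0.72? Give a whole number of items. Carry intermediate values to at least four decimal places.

First, r for the 32-item form: n = 32/81 = 0.3951, so r_32 = 0.3951·0.66/(1 + (0.3951 − 1)·0.66) = 0.4341
Length factor from the short form to reach 0.72: n' = 0.72(1 − 0.4341) / [0.4341(1 − 0.72)] ≈ 3.3522
Total items = 3.3522 × 32 = 107.27, rounded up to 108.

108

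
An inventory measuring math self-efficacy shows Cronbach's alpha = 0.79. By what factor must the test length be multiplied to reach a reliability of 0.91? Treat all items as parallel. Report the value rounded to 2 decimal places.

Rearranging the Spearman-Brown formula for n,
n = r*(1 − r) / [ r (1 − r*) ]
n = [0.91 × 0.21] / [0.79 × 0.09]
  = 0.1911 / 0.0711 = 2.6878

2.69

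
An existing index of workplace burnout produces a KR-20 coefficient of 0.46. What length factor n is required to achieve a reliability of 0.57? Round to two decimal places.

Invert Spearman-Brown to solve for n:
n = r*(1 − r) / [ r (1 − r*) ]
n = 0.57 × (1 − 0.46) / [ 0.46 × (1 − 0.57) ]
n = 0.3078 / 0.1978 ≈ 1.5561

1.56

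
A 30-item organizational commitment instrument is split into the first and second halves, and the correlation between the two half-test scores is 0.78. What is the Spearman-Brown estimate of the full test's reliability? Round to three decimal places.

Apply the Spearman-Brown correction with n = 2:
r_full = 2r_hh / (1 + r_hh) = 2 × 0.78 / (1 + 0.78)
r_full = 1.5600 / 1.7800 ≈ 0.8764

0.876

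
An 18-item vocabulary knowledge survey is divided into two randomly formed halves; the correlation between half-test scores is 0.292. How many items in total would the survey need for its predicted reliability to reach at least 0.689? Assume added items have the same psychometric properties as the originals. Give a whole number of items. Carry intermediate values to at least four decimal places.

Corrected full-test reliability: r_full = 2 × 0.292 / (1 + 0.292) ≈ 0.4520
Solve Spearman-Brown for n: n = 0.689(1 − 0.4520) / [0.4520(1 − 0.689)] = 2.6860
Required items = 2.6860 × 18 = 48.35, so 49 items.

49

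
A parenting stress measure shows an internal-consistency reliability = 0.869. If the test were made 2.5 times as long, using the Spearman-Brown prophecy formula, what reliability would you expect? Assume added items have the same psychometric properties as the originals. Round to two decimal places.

0.94

r_new = 2.5·0.869 / [1 + (2.5 − 1)·0.869]
     = 2.1725 / 2.3035 = 0.9431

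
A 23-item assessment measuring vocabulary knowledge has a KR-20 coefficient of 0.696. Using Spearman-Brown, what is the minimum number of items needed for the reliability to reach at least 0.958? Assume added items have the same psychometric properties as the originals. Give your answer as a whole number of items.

Rearranging the Spearman-Brown formula for n,
n = r_target (1 − r_old) / [ r_old (1 − r_target) ]
n = 0.958(1 − 0.696) / [0.696(1 − 0.958)]
  = 0.291232 / 0.029232 = 9.9628
9.9628 × 23 = 229.14 → 230 items

230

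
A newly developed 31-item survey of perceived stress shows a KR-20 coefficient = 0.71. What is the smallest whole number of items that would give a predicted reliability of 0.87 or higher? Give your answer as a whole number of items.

Spearman-Brown solved for the length factor n:
n = r*(1 − r) / [ r (1 − r*) ]
n = 0.87 × (1 − 0.71) / [ 0.71 × (1 − 0.87) ]
n = 0.2523 / 0.0923 ≈ 2.7335
So the test needs 2.7335 × 31 ≈ 84.74 items; rounding up, 85.

85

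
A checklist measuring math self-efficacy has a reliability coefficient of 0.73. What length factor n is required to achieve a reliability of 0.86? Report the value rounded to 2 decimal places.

2.27

n = 0.86 × (1 − 0.73) / [ 0.73 × (1 − 0.86) ]
  = 0.2322 / 0.1022 = 2.2720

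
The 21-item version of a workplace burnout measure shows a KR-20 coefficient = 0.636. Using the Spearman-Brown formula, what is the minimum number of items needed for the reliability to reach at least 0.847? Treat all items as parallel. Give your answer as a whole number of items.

67

Invert Spearman-Brown to solve for n:
n = r*(1 − r) / [ r (1 − r*) ]
n = [0.847 × 0.364] / [0.636 × 0.153]
n = 0.308308 / 0.097308 ≈ 3.1684
Items needed = n × 21 = 3.1684 × 21 ≈ 66.54 → round up to 67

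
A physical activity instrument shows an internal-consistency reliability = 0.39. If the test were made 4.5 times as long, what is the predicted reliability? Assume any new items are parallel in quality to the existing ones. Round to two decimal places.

r_new = 4.5·0.39 / [1 + (4.5 − 1)·0.39]
r_new = 1.7550 / 2.3650 ≈ 0.7421

0.74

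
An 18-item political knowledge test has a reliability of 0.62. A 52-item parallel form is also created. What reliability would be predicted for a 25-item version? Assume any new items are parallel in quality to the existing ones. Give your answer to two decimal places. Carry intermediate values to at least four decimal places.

0.69

The 52-item form is not needed; work directly from the 18-item form with n = 25/18 = 1.3889.
r_{25} = n·r / (1 + (n − 1)·r) = 0.8611 / 1.2411 ≈ 0.6938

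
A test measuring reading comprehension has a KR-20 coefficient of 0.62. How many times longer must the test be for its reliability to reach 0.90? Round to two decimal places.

5.52

n = 0.90 × (1 − 0.62) / [ 0.62 × (1 − 0.90) ]
  = 0.3420 / 0.0620 = 5.5161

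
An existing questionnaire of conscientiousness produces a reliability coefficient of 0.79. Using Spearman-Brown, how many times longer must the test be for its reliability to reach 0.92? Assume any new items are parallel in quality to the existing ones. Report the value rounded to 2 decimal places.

3.06

Spearman-Brown solved for the length factor n:
n = r_target (1 − r_old) / [ r_old (1 − r_target) ]
n = 0.92(1 − 0.79) / [0.79(1 − 0.92)]
  = 0.1932 / 0.0632 = 3.0570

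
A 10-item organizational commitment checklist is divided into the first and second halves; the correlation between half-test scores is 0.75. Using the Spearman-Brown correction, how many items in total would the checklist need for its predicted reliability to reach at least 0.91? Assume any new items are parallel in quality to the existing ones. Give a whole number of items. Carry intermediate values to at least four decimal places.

17

r_full = 2(0.75)/(1 + 0.75) = 0.8571
Solve Spearman-Brown for n: n = 0.91(1 − 0.8571) / [0.8571(1 − 0.91)] = 1.6858
Required items = 1.6858 × 10 = 16.86, so 17 items.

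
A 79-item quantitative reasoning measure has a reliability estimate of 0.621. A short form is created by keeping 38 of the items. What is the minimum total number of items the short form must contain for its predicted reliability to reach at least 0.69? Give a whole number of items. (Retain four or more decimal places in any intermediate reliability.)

First, r for the 38-item form: n = 38/79 = 0.4810, so r_38 = 0.4810·0.621/(1 + (0.4810 − 1)·0.621) = 0.4408
Length factor from the short form to reach 0.69: n' = 0.69(1 − 0.4408) / [0.4408(1 − 0.69)] ≈ 2.8237
Total items = 2.8237 × 38 = 107.30, rounded up to 108.

108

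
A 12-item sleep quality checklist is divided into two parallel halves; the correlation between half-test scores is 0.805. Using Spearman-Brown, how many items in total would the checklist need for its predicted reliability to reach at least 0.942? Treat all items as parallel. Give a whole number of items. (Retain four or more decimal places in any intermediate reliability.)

Corrected full-test reliability: r_full = 2 × 0.805 / (1 + 0.805) ≈ 0.8920
n = r_tgt(1 − r_full) / [r_full(1 − r_tgt)] = 0.942 × 0.1080 / (0.8920 × 0.058) ≈ 1.9664
Required items = 1.9664 × 12 = 23.60, so 24 items.

24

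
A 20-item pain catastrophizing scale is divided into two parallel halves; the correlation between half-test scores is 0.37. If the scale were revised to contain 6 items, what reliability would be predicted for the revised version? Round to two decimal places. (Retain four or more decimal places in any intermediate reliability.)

0.26

Spearman-Brown correction (n = 2): r_full = 2·0.37/(1 + 0.37) = 0.5401
Length factor from 20 to 6 items: n = 6/20 = 0.3000
r_new = n·r_full / (1 + (n − 1)·r_full) = 0.1620 / 0.6219 ≈ 0.2605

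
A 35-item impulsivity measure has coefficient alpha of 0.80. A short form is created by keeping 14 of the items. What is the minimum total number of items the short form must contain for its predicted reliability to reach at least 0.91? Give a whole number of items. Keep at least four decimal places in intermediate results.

89

First, r for the 14-item form: n = 14/35 = 0.4000, so r_14 = 0.4000·0.80/(1 + (0.4000 − 1)·0.80) = 0.6154
Length factor from the short form to reach 0.91: n' = 0.91(1 − 0.6154) / [0.6154(1 − 0.91)] ≈ 6.3190
Items = 6.3190 × 14 ≈ 88.47 → 89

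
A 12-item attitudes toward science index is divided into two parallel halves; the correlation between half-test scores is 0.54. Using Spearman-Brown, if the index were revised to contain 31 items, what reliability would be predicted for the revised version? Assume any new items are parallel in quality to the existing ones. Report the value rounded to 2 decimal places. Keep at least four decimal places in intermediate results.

0.86

Spearman-Brown correction (n = 2): r_full = 2·0.54/(1 + 0.54) = 0.7013
Then adjust to 31 items: n = 31/12 = 2.5833
r_new = n·r_full / (1 + (n − 1)·r_full) = 1.8117 / 2.1104 ≈ 0.8585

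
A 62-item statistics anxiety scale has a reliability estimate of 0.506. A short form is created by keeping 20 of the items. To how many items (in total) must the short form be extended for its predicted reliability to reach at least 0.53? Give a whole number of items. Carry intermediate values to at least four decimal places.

Short-form reliability: n = 20/62 = 0.3226; r_20 = n·r/(1+(n−1)r) ≈ 0.2484
Length factor from the short form to reach 0.53: n' = 0.53(1 − 0.2484) / [0.2484(1 − 0.53)] ≈ 3.4120
Total items = 3.4120 × 20 = 68.24, rounded up to 69.

69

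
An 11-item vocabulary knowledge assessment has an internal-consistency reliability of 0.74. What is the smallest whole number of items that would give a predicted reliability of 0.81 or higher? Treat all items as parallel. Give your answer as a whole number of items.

n = 0.81 × (1 − 0.74) / [ 0.74 × (1 − 0.81) ]
n = 0.2106 / 0.1406 ≈ 1.4979
1.4979 × 11 = 16.48 → 17 items

17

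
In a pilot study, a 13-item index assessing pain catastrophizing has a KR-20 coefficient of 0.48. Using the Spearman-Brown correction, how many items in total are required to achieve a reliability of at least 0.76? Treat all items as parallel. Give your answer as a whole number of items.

n = 0.76(1 − 0.48) / [0.48(1 − 0.76)]
  = 0.3952 / 0.1152 = 3.4306
So the test needs 3.4306 × 13 ≈ 44.60 items; rounding up, 45.

45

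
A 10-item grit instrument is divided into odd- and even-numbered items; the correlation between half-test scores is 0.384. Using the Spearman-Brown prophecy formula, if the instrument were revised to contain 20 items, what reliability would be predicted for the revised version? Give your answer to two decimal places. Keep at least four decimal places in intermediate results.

Spearman-Brown correction (n = 2): r_full = 2·0.384/(1 + 0.384) = 0.5549
Then adjust to 20 items: n = 20/10 = 2.0000
r_new = n·r_full / (1 + (n − 1)·r_full) = 1.1098 / 1.5549 ≈ 0.7137

0.71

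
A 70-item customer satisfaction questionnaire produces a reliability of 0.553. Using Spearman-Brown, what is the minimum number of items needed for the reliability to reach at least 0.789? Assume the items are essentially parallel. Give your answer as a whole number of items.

Invert Spearman-Brown to solve for n:
n = r_target (1 − r_old) / [ r_old (1 − r_target) ]
n = 0.789 × (1 − 0.553) / [ 0.553 × (1 − 0.789) ]
  = 0.352683 / 0.116683 = 3.0226
Items needed = n × 70 = 3.0226 × 70 ≈ 211.58 → round up to 212

212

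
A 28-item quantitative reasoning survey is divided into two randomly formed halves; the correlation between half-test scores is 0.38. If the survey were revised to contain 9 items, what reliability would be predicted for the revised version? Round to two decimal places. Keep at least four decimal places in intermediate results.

First correct the split-half correlation to full-test reliability: r_full = 2 × 0.38 / (1 + 0.38) ≈ 0.5507
Length factor from 28 to 9 items: n = 9/28 = 0.3214
r_new = n·r_full / (1 + (n − 1)·r_full) = 0.1770 / 0.6263 ≈ 0.2826

0.28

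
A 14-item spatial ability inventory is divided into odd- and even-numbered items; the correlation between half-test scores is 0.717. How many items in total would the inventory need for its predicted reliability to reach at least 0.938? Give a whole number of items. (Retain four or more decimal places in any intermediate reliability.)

42

r_full = 2(0.717)/(1 + 0.717) = 0.8352
n = r_tgt(1 − r_full) / [r_full(1 − r_tgt)] = 0.938 × 0.1648 / (0.8352 × 0.062) ≈ 2.9852
Items = 2.9852 × 14 ≈ 41.79 → 42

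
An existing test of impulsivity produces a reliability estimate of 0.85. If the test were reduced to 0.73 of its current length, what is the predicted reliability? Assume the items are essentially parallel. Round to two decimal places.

r_new = 0.73·0.85 / [1 + (0.73 − 1)·0.85]
r_new = 0.6205 / 0.7705 ≈ 0.8053

0.81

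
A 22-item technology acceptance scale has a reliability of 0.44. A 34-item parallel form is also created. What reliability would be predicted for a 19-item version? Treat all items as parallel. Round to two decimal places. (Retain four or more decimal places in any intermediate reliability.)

0.40

The 34-item form is not needed; work directly from the 22-item form with n = 19/22 = 0.8636.
r_{19} = n·r / (1 + (n − 1)·r) = 0.3800 / 0.9400 ≈ 0.4043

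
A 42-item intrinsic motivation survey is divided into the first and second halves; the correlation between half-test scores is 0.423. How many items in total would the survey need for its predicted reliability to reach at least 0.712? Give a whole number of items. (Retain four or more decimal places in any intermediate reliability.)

71

Corrected full-test reliability: r_full = 2 × 0.423 / (1 + 0.423) ≈ 0.5945
n = r_tgt(1 − r_full) / [r_full(1 − r_tgt)] = 0.712 × 0.4055 / (0.5945 × 0.288) ≈ 1.6863
Items = 1.6863 × 42 ≈ 70.82 → 71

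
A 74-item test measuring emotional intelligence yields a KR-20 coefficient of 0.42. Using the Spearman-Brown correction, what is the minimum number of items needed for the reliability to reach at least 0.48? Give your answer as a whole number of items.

Invert Spearman-Brown to solve for n:
n = r_target (1 − r_old) / [ r_old (1 − r_target) ]
n = 0.48 × (1 − 0.42) / [ 0.42 × (1 − 0.48) ]
  = 0.2784 / 0.2184 = 1.2747
So the test needs 1.2747 × 74 ≈ 94.33 items; rounding up, 95.

95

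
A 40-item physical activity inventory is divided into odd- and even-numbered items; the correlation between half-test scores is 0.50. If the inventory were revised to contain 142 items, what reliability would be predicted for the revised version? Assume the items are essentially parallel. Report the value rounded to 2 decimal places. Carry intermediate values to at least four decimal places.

Full-test reliability from the split-half r: r_full = 2(0.50)/(1 + 0.50) = 0.6667
Then adjust to 142 items: n = 142/40 = 3.5500
r_new = n·r_full / (1 + (n − 1)·r_full) = 2.3668 / 2.7001 ≈ 0.8766

0.88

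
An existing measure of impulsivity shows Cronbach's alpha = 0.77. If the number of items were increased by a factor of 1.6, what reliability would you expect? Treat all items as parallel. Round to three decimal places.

Apply the Spearman-Brown prophecy formula, r' = nr / [1 + (n − 1)r]:
r_new = (1.6 × 0.77) / (1 + (1.6 − 1) × 0.77)
r_new = 1.2320 / 1.4620 ≈ 0.8427

0.843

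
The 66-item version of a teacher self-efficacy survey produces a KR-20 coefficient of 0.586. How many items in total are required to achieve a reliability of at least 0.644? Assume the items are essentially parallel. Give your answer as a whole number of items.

Invert Spearman-Brown to solve for n:
n = r*(1 − r) / [ r (1 − r*) ]
n = 0.644 × (1 − 0.586) / [ 0.586 × (1 − 0.644) ]
  = 0.266616 / 0.208616 = 1.2780
Items needed = n × 66 = 1.2780 × 66 ≈ 84.35 → round up to 85

85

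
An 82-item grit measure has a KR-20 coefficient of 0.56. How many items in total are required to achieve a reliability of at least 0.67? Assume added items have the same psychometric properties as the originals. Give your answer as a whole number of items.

131

Invert Spearman-Brown to solve for n:
n = r*(1 − r) / [ r (1 − r*) ]
n = 0.67(1 − 0.56) / [0.56(1 − 0.67)]
n = 0.2948 / 0.1848 ≈ 1.5952
1.5952 × 82 = 130.81 → 131 items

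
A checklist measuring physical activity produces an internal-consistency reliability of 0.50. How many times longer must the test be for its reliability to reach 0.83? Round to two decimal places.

4.88

Invert Spearman-Brown to solve for n:
n = r_target (1 − r_old) / [ r_old (1 − r_target) ]
n = 0.83(1 − 0.50) / [0.50(1 − 0.83)]
n = 0.4150 / 0.0850 ≈ 4.8824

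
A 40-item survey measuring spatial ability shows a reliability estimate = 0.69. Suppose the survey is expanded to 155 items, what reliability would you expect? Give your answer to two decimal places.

0.90

The new length is 155/40 = 3.875 times the old.
r_new = (3.875 × 0.69) / (1 + (3.875 − 1) × 0.69)
r_new = 2.6737 / 2.9837 ≈ 0.8961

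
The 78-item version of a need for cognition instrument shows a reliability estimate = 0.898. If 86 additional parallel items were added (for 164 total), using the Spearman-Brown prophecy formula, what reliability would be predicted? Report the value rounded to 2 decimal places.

The new length is 164/78 = 2.1026 times the old.
Apply the Spearman-Brown prophecy formula, r' = nr / [1 + (n − 1)r]:
r_new = (2.1026 × 0.898) / (1 + (2.1026 − 1) × 0.898)
     = 1.8881 / 1.9901 = 0.9487

0.95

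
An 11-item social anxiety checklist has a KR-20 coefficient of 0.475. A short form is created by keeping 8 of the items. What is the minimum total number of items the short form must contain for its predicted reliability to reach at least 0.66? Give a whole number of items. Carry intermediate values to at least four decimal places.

First, r for the 8-item form: n = 8/11 = 0.7273, so r_8 = 0.7273·0.475/(1 + (0.7273 − 1)·0.475) = 0.3969
Length factor from the short form to reach 0.66: n' = 0.66(1 − 0.3969) / [0.3969(1 − 0.66)] ≈ 2.9497
Total items = 2.9497 × 8 = 23.60, rounded up to 24.

24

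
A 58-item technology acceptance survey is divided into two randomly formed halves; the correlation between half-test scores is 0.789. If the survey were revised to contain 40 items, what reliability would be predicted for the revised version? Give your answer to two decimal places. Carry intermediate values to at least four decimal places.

Full-test reliability from the split-half r: r_full = 2(0.789)/(1 + 0.789) = 0.8821
Then adjust to 40 items: n = 40/58 = 0.6897
r_new = n·r_full / (1 + (n − 1)·r_full) = 0.6084 / 0.7263 ≈ 0.8377

0.84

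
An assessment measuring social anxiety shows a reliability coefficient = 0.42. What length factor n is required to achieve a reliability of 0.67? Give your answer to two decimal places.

2.80

Rearranging the Spearman-Brown formula for n,
n = r*(1 − r) / [ r (1 − r*) ]
n = 0.67(1 − 0.42) / [0.42(1 − 0.67)]
n = 0.3886 / 0.1386 ≈ 2.8038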